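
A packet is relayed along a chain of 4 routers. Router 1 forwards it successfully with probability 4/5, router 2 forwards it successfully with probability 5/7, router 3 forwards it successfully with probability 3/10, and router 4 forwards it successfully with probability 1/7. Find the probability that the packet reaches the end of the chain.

6/245

The events are sequential, so multiply the conditional probabilities:
P = 4/5 × 5/7 × 3/10 × 1/7 = 60/2450 = 6/245.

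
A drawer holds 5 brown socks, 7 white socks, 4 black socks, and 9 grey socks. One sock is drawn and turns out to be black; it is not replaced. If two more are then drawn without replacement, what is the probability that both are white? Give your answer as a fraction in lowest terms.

7/92

After the first draw, 7 of the remaining 24 socks are white.
P = 7/24 × 6/23 = 42/552 = 7/92.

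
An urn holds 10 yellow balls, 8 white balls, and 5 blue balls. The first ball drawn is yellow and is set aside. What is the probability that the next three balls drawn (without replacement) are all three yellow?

3/55

With the first ball removed, 9 yellow remain out of 22.
P = 9/22 × 8/21 × 7/20 = 504/9240 = 3/55.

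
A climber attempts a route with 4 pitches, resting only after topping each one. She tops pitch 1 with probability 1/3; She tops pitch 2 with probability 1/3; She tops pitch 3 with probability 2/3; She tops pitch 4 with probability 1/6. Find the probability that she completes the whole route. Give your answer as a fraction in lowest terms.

Each stage is reached only if all earlier stages succeed, so
P = 1/3 × 1/3 × 2/3 × 1/6 = 2/162 = 1/81.

1/81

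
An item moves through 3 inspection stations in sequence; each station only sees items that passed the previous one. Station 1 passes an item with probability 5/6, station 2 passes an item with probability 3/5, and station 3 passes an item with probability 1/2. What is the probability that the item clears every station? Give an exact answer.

1/4

Multiplying along the chain,
P = 5/6 × 3/5 × 1/2 = 15/60 = 1/4.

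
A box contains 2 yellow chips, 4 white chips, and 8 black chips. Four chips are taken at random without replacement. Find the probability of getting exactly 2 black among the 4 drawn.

60/143

One ordering (black drawn first) has probability 8/14 × 7/13 × 6/12 × 5/11 = 1680/24024 = 10/143.
There are C(4,2) = 6 such orderings, each equally likely, so P = 6 × 10/143 = 60/143.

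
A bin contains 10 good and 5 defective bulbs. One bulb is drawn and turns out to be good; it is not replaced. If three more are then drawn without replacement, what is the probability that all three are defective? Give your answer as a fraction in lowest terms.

After the first draw, 5 of the remaining 14 bulbs are defective.
P = 5/14 × 4/13 × 3/12 = 60/2184 = 5/182.

5/182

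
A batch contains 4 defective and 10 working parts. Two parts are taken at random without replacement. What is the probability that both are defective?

6/91

P(every draw is defective) = 4/14 × 3/13 = 12/182 = 6/91.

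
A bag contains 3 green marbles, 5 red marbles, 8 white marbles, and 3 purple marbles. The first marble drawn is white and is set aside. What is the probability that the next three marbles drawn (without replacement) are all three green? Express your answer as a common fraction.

With the first marble removed, 3 green remain out of 18.
P = 3/18 × 2/17 × 1/16 = 6/4896 = 1/816.

1/816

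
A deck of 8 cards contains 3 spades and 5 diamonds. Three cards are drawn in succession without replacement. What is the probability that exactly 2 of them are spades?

One ordering (spades drawn first) has probability 3/8 × 2/7 × 5/6 = 30/336 = 5/56.
There are C(3,2) = 3 such orderings, each equally likely, so P = 3 × 5/56 = 15/56.

15/56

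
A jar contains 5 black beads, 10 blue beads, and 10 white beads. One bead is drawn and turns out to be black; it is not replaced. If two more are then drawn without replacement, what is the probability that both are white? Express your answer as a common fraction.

15/92

After the first draw, 10 of the remaining 24 beads are white.
P = 10/24 × 9/23 = 90/552 = 15/92.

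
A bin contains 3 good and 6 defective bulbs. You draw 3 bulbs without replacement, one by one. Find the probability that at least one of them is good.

16/21

P(no good) = 6/9 × 5/8 × 4/7 = 120/504 = 5/21.
P(at least one) = 1 − 5/21 = 16/21.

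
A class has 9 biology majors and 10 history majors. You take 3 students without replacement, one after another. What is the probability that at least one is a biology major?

283/323

P(no biology majors) = 10/19 × 9/18 × 8/17 = 720/5814 = 40/323.
P(at least one) = 1 − 40/323 = 283/323.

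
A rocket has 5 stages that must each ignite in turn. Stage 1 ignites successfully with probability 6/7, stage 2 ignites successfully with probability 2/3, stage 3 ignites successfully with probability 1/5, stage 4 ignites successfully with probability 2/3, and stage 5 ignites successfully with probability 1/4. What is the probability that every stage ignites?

2/105

The events are sequential, so multiply the conditional probabilities:
P = 6/7 × 2/3 × 1/5 × 2/3 × 1/4 = 24/1260 = 2/105.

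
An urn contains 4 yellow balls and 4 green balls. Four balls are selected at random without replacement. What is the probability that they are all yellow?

1/70

P = 4/8 × 3/7 × 2/6 × 1/5 = 24/1680 = 1/70.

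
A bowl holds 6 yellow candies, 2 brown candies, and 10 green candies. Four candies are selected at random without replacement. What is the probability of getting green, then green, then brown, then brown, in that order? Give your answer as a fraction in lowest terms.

Multiply the probability of each draw given the previous ones:
P = 10/18 × 9/17 × 2/16 × 1/15 = 180/73440 = 1/408.

1/408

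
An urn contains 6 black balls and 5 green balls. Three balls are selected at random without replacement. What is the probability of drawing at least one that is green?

P(no green) = 6/11 × 5/10 × 4/9 = 120/990 = 4/33.
P(at least one) = 1 − 4/33 = 29/33.

29/33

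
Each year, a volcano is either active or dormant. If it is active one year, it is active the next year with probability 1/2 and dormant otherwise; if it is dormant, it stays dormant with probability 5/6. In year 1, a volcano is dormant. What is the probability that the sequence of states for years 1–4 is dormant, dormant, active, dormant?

Year 1 is given. For each transition, use the conditional probability from the current state:
P(dormant | dormant) = 5/6; P(active | dormant) = 1/6; P(dormant | active) = 1/2.
P = 5/6 × 1/6 × 1/2 = 5/72.

5/72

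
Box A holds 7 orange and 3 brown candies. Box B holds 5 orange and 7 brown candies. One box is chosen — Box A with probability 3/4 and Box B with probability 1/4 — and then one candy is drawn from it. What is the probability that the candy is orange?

151/240

From Box A: P(orange) = 7/10.
From Box B: P(orange) = 5/12.
Total probability = (3/4)(7/10) + (1/4)(5/12) = 151/240.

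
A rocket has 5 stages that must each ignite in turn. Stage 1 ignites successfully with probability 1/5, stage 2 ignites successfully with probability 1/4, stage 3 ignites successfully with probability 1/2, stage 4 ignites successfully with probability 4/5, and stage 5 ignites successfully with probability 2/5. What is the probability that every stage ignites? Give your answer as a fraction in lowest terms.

1/125

Multiplying along the chain,
P = 1/5 × 1/4 × 1/2 × 4/5 × 2/5 = 8/1000 = 1/125.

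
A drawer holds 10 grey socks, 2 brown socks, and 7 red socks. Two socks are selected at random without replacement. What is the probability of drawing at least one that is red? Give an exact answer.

35/57

P(no red) = 12/19 × 11/18 = 132/342 = 22/57.
P(at least one) = 1 − 22/57 = 35/57.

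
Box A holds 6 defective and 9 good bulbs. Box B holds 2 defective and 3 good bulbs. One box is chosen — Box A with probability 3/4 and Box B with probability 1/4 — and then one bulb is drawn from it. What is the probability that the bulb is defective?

From Box A: P(defective) = 6/15.
From Box B: P(defective) = 2/5.
Total probability = (3/4)(6/15) + (1/4)(2/5) = 2/5.

2/5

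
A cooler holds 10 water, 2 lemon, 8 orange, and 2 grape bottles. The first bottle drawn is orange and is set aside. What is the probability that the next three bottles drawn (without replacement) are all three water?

With the first bottle removed, 10 water remain out of 21.
P = 10/21 × 9/20 × 8/19 = 720/7980 = 12/133.

12/133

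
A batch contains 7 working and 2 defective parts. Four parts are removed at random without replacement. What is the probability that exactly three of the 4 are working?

5/9

One ordering (working drawn first) has probability 7/9 × 6/8 × 5/7 × 2/6 = 420/3024 = 5/36.
There are C(4,3) = 4 such orderings, each equally likely, so P = 4 × 5/36 = 5/9.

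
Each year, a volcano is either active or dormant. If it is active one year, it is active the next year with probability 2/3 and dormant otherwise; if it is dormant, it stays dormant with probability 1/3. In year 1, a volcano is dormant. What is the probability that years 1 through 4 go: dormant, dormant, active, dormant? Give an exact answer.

2/27

Year 1 is given. For each transition, use the conditional probability from the current state:
P(dormant | dormant) = 1/3; P(active | dormant) = 2/3; P(dormant | active) = 1/3.
P = 1/3 × 2/3 × 1/3 = 2/27.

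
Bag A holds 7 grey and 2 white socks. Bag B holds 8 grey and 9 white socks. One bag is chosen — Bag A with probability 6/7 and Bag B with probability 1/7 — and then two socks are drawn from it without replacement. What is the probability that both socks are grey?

9/17

From Bag A: P(both grey) = (7/9)(6/8) = 7/12.
From Bag B: P(both grey) = (8/17)(7/16) = 7/34.
Total probability = (6/7)(7/12) + (1/7)(7/34) = 9/17.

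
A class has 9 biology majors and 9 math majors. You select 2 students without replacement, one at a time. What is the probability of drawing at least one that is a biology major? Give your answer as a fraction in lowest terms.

13/17

P(no biology majors) = 9/18 × 8/17 = 72/306 = 4/17.
P(at least one) = 1 − 4/17 = 13/17.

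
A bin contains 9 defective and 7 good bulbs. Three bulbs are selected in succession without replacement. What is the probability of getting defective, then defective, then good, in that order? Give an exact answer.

3/20

Each draw changes the counts, so multiply the conditional probabilities along the sequence:
P = 9/16 × 8/15 × 7/14 = 504/3360 = 3/20.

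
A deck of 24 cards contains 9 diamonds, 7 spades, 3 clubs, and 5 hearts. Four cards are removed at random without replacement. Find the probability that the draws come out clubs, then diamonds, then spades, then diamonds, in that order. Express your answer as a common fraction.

Chain rule:
P = 3/24 × 9/23 × 7/22 × 8/21 = 1512/255024 = 3/506.

3/506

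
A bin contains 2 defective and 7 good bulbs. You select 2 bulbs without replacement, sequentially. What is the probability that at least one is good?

P(no good) = 2/9 × 1/8 = 2/72 = 1/36.
P(at least one) = 1 − 1/36 = 35/36.

35/36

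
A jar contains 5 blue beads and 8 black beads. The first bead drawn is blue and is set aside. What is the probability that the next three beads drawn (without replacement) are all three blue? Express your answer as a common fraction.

After the first draw, 4 of the remaining 12 beads are blue.
P = 4/12 × 3/11 × 2/10 = 24/1320 = 1/55.

1/55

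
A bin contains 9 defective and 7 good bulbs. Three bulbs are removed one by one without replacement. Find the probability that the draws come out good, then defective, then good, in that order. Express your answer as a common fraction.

9/80

Each draw changes the counts, so multiply the conditional probabilities along the sequence:
P = 7/16 × 9/15 × 6/14 = 378/3360 = 9/80.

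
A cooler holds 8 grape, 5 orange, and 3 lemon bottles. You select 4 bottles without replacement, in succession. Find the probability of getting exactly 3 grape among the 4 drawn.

One ordering (grape drawn first) has probability 8/16 × 7/15 × 6/14 × 8/13 = 2688/43680 = 4/65.
There are C(4,3) = 4 such orderings, each equally likely, so P = 4 × 4/65 = 16/65.

16/65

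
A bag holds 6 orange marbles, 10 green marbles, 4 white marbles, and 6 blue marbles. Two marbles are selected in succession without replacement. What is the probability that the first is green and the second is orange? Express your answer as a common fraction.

Multiply the probability of each draw given the previous ones:
P = 10/26 × 6/25 = 60/650 = 6/65.

6/65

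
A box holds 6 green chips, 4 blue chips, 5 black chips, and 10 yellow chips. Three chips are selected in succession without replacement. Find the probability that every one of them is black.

1/230

P(every draw is black) = 5/25 × 4/24 × 3/23 = 60/13800 = 1/230.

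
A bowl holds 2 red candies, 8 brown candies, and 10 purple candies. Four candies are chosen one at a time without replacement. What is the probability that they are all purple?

P(all purple) = 10/20 × 9/19 × 8/18 × 7/17 = 5040/116280 = 14/323.

14/323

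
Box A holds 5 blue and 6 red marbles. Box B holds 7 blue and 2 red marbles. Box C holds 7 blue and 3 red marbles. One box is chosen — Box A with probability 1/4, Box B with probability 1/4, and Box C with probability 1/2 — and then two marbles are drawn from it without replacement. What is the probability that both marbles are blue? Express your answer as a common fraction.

1121/2640

From Box A: P(both blue) = (5/11)(4/10) = 2/11.
From Box B: P(both blue) = (7/9)(6/8) = 7/12.
From Box C: P(both blue) = (7/10)(6/9) = 7/15.
Total probability = (1/4)(2/11) + (1/4)(7/12) + (1/2)(7/15) = 1121/2640.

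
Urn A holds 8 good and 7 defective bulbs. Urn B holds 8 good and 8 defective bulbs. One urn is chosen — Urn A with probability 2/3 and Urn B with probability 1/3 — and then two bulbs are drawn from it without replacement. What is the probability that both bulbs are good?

From Urn A: P(both good) = (8/15)(7/14) = 4/15.
From Urn B: P(both good) = (8/16)(7/15) = 7/30.
Total probability = (2/3)(4/15) + (1/3)(7/30) = 23/90.

23/90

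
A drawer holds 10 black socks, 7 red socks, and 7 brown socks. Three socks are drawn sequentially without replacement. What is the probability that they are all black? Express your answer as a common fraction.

P = 10/24 × 9/23 × 8/22 = 720/12144 = 15/253.

15/253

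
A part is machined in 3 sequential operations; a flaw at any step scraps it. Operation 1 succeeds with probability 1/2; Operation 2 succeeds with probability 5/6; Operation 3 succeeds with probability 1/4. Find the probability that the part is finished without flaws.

5/48

Multiplying along the chain,
P = 1/2 × 5/6 × 1/4 = 5/48.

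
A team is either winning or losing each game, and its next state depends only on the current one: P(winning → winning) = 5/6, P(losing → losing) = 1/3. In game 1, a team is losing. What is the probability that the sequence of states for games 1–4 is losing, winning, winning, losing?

5/54

Game 1 is given. For each transition, use the conditional probability from the current state:
P(winning | losing) = 2/3; P(winning | winning) = 5/6; P(losing | winning) = 1/6.
P = 2/3 × 5/6 × 1/6 = 10/108 = 5/54.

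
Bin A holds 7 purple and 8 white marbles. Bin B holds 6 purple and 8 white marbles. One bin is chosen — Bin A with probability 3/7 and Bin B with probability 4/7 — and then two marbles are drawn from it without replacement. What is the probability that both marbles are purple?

From Bin A: P(both purple) = (7/15)(6/14) = 1/5.
From Bin B: P(both purple) = (6/14)(5/13) = 15/91.
Total probability = (3/7)(1/5) + (4/7)(15/91) = 573/3185.

573/3185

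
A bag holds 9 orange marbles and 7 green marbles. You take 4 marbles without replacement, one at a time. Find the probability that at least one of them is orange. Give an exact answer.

51/52

P(no orange) = 7/16 × 6/15 × 5/14 × 4/13 = 840/43680 = 1/52.
P(at least one) = 1 − 1/52 = 51/52.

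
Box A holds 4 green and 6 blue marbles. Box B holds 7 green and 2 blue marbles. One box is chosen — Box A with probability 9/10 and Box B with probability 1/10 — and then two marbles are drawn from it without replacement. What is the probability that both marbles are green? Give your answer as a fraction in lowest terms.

107/600

From Box A: P(both green) = (4/10)(3/9) = 2/15.
From Box B: P(both green) = (7/9)(6/8) = 7/12.
Total probability = (9/10)(2/15) + (1/10)(7/12) = 107/600.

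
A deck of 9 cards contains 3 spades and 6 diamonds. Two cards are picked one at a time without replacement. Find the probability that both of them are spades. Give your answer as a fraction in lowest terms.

P = 3/9 × 2/8 = 6/72 = 1/12.

1/12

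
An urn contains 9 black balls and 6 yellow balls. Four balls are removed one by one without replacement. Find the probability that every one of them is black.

6/65

P(every draw is black) = 9/15 × 8/14 × 7/13 × 6/12 = 3024/32760 = 6/65.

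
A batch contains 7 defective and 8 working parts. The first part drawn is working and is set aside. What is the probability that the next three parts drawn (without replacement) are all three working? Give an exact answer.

5/52

After the first draw, 7 of the remaining 14 parts are working.
P = 7/14 × 6/13 × 5/12 = 210/2184 = 5/52.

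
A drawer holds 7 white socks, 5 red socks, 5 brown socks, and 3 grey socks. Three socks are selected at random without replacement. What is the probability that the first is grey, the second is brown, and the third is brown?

1/114

Multiply the probability of each draw given the previous ones:
P = 3/20 × 5/19 × 4/18 = 60/6840 = 1/114.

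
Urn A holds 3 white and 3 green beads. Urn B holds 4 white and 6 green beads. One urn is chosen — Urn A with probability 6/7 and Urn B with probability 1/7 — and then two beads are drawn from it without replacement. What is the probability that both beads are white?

4/21

From Urn A: P(both white) = (3/6)(2/5) = 1/5.
From Urn B: P(both white) = (4/10)(3/9) = 2/15.
Total probability = (6/7)(1/5) + (1/7)(2/15) = 4/21.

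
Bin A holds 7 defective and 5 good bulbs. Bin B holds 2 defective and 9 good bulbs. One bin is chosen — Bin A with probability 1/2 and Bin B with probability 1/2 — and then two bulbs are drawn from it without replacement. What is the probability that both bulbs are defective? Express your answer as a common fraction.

37/220

From Bin A: P(both defective) = (7/12)(6/11) = 7/22.
From Bin B: P(both defective) = (2/11)(1/10) = 1/55.
Total probability = (1/2)(7/22) + (1/2)(1/55) = 37/220.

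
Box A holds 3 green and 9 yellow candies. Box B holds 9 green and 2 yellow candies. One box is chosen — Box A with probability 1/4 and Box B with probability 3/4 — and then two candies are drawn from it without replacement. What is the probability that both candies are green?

From Box A: P(both green) = (3/12)(2/11) = 1/22.
From Box B: P(both green) = (9/11)(8/10) = 36/55.
Total probability = (1/4)(1/22) + (3/4)(36/55) = 221/440.

221/440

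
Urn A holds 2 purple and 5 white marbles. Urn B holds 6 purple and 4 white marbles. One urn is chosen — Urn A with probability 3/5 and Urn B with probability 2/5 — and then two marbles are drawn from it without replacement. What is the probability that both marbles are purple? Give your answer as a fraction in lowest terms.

17/105

From Urn A: P(both purple) = (2/7)(1/6) = 1/21.
From Urn B: P(both purple) = (6/10)(5/9) = 1/3.
Total probability = (3/5)(1/21) + (2/5)(1/3) = 17/105.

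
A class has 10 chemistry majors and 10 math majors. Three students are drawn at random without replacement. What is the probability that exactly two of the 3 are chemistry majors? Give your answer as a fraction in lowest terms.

15/38

One ordering (chemistry majors drawn first) has probability 10/20 × 9/19 × 10/18 = 900/6840 = 5/38.
There are C(3,2) = 3 such orderings, each equally likely, so P = 3 × 5/38 = 15/38.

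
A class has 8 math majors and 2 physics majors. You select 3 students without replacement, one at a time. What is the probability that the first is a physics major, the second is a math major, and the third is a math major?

7/45

Each draw changes the counts, so multiply the conditional probabilities along the sequence:
P = 2/10 × 8/9 × 7/8 = 112/720 = 7/45.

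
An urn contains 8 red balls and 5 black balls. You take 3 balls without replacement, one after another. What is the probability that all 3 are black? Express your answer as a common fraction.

P(every draw is black) = 5/13 × 4/12 × 3/11 = 60/1716 = 5/143.

5/143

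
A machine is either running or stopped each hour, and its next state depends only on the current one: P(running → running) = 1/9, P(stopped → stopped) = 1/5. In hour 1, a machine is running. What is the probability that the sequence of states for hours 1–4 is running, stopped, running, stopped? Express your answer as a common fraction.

Hour 1 is given. For each transition, use the conditional probability from the current state:
P(stopped | running) = 8/9; P(running | stopped) = 4/5; P(stopped | running) = 8/9.
P = 8/9 × 4/5 × 8/9 = 256/405.

256/405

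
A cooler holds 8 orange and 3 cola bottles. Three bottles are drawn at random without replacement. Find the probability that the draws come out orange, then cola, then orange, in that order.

Multiply the probability of each draw given the previous ones:
P = 8/11 × 3/10 × 7/9 = 168/990 = 28/165.

28/165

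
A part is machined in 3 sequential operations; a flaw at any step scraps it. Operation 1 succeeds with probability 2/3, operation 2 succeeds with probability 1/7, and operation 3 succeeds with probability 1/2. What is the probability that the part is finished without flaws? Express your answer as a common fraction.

The events are sequential, so multiply the conditional probabilities:
P = 2/3 × 1/7 × 1/2 = 2/42 = 1/21.

1/21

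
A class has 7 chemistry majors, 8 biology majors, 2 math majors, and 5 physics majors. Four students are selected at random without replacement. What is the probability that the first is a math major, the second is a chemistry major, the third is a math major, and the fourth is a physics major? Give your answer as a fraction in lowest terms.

1/2508

Multiply the probability of each draw given the previous ones:
P = 2/22 × 7/21 × 1/20 × 5/19 = 70/175560 = 1/2508.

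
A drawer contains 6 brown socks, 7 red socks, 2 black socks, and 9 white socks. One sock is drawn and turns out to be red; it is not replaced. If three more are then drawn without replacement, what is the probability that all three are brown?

After the first draw, 6 of the remaining 23 socks are brown.
P = 6/23 × 5/22 × 4/21 = 120/10626 = 20/1771.

20/1771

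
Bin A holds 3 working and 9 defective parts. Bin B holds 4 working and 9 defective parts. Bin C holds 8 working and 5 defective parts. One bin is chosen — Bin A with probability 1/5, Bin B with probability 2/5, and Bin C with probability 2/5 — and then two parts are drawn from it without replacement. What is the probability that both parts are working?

From Bin A: P(both working) = (3/12)(2/11) = 1/22.
From Bin B: P(both working) = (4/13)(3/12) = 1/13.
From Bin C: P(both working) = (8/13)(7/12) = 14/39.
Total probability = (1/5)(1/22) + (2/5)(1/13) + (2/5)(14/39) = 787/4290.

787/4290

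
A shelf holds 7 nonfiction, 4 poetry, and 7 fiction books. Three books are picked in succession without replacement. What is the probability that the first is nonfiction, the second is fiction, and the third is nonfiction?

Multiply the probability of each draw given the previous ones:
P = 7/18 × 7/17 × 6/16 = 294/4896 = 49/816.

49/816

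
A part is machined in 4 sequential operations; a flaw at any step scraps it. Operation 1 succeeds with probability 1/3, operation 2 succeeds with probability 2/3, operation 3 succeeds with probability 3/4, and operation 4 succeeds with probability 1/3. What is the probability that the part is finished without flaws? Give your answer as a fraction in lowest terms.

1/18

The events are sequential, so multiply the conditional probabilities:
P = 1/3 × 2/3 × 3/4 × 1/3 = 6/108 = 1/18.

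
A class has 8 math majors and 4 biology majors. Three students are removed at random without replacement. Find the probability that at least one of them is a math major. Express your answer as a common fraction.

54/55

P(no math majors) = 4/12 × 3/11 × 2/10 = 24/1320 = 1/55.
P(at least one) = 1 − 1/55 = 54/55.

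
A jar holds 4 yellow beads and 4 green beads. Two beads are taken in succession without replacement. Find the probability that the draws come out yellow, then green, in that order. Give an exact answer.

2/7

Multiply the probability of each draw given the previous ones:
P = 4/8 × 4/7 = 16/56 = 2/7.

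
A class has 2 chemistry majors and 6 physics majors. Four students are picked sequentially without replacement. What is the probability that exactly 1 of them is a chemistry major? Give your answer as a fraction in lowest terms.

4/7

One ordering (a chemistry major drawn first) has probability 2/8 × 6/7 × 5/6 × 4/5 = 240/1680 = 1/7.
There are C(4,1) = 4 such orderings, each equally likely, so P = 4 × 1/7 = 4/7.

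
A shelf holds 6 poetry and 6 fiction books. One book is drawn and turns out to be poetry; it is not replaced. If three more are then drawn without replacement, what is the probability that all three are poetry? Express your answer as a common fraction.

2/33

With the first book removed, 5 poetry remain out of 11.
P = 5/11 × 4/10 × 3/9 = 60/990 = 2/33.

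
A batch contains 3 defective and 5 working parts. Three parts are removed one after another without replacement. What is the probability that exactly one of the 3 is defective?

One ordering (defective drawn first) has probability 3/8 × 5/7 × 4/6 = 60/336 = 5/28.
There are C(3,1) = 3 such orderings, each equally likely, so P = 3 × 5/28 = 15/28.

15/28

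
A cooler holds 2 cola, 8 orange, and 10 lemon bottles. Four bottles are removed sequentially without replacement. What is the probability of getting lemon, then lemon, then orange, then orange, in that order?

14/323

Chain rule:
P = 10/20 × 9/19 × 8/18 × 7/17 = 5040/116280 = 14/323.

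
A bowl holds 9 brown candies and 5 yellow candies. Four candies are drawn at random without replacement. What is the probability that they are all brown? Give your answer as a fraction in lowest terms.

18/143

P = 9/14 × 8/13 × 7/12 × 6/11 = 3024/24024 = 18/143.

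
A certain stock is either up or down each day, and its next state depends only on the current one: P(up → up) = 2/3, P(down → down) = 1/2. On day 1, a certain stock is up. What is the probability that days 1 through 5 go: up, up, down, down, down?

1/18

Day 1 is given. For each transition, use the conditional probability from the current state:
P(up | up) = 2/3; P(down | up) = 1/3; P(down | down) = 1/2; P(down | down) = 1/2.
P = 2/3 × 1/3 × 1/2 × 1/2 = 2/36 = 1/18.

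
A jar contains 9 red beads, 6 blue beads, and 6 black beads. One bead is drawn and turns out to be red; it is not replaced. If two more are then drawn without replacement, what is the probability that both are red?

With the first bead removed, 8 red remain out of 20.
P = 8/20 × 7/19 = 56/380 = 14/95.

14/95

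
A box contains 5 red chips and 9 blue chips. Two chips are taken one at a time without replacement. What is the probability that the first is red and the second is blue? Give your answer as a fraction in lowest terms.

Chain rule:
P = 5/14 × 9/13 = 45/182.

45/182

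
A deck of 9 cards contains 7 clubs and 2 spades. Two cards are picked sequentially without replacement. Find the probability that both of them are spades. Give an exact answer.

P = 2/9 × 1/8 = 2/72 = 1/36.

1/36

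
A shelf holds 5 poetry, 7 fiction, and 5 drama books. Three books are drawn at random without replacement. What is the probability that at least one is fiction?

14/17

P(no fiction) = 10/17 × 9/16 × 8/15 = 720/4080 = 3/17.
P(at least one) = 1 − 3/17 = 14/17.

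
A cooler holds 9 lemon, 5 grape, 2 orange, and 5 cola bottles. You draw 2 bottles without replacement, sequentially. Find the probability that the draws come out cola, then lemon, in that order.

Chain rule:
P = 5/21 × 9/20 = 45/420 = 3/28.

3/28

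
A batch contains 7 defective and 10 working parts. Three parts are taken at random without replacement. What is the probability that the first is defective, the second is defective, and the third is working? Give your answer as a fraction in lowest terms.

Multiply the probability of each draw given the previous ones:
P = 7/17 × 6/16 × 10/15 = 420/4080 = 7/68.

7/68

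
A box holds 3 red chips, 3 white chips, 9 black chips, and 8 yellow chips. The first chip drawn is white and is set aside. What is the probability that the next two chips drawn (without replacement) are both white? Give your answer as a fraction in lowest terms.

1/231

After the first draw, 2 of the remaining 22 chips are white.
P = 2/22 × 1/21 = 2/462 = 1/231.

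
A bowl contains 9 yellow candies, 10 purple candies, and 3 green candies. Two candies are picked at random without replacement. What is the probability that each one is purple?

15/77

P = 10/22 × 9/21 = 90/462 = 15/77.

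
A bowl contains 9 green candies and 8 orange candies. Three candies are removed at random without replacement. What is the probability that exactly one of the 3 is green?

63/170

One ordering (green drawn first) has probability 9/17 × 8/16 × 7/15 = 504/4080 = 21/170.
There are C(3,1) = 3 such orderings, each equally likely, so P = 3 × 21/170 = 63/170.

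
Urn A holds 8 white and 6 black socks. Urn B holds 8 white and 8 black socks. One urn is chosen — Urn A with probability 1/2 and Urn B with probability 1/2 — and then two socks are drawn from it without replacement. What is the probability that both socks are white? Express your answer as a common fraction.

From Urn A: P(both white) = (8/14)(7/13) = 4/13.
From Urn B: P(both white) = (8/16)(7/15) = 7/30.
Total probability = (1/2)(4/13) + (1/2)(7/30) = 211/780.

211/780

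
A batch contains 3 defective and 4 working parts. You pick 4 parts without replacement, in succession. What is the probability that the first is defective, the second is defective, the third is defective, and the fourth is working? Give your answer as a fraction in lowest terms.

Chain rule:
P = 3/7 × 2/6 × 1/5 × 4/4 = 24/840 = 1/35.

1/35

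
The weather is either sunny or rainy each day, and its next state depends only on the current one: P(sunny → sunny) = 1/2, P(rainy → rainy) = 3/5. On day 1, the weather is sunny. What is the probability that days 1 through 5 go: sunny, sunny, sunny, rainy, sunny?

Day 1 is given. For each transition, use the conditional probability from the current state:
P(sunny | sunny) = 1/2; P(sunny | sunny) = 1/2; P(rainy | sunny) = 1/2; P(sunny | rainy) = 2/5.
P = 1/2 × 1/2 × 1/2 × 2/5 = 2/40 = 1/20.

1/20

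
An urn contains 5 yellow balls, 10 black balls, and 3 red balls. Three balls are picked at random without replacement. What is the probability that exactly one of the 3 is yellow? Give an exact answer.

One ordering (yellow drawn first) has probability 5/18 × 13/17 × 12/16 = 780/4896 = 65/408.
There are C(3,1) = 3 such orderings, each equally likely, so P = 3 × 65/408 = 65/136.

65/136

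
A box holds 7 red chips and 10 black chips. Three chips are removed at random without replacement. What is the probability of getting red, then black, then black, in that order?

Chain rule:
P = 7/17 × 10/16 × 9/15 = 630/4080 = 21/136.

21/136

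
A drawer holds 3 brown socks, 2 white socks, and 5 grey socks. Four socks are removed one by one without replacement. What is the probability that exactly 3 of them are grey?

One ordering (grey drawn first) has probability 5/10 × 4/9 × 3/8 × 5/7 = 300/5040 = 5/84.
There are C(4,3) = 4 such orderings, each equally likely, so P = 4 × 5/84 = 5/21.

5/21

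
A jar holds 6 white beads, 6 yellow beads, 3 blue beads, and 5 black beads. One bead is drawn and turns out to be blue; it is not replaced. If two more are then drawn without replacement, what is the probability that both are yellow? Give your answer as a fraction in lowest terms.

With the first bead removed, 6 yellow remain out of 19.
P = 6/19 × 5/18 = 30/342 = 5/57.

5/57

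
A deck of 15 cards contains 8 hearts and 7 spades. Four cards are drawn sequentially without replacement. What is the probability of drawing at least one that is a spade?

37/39

P(no spades) = 8/15 × 7/14 × 6/13 × 5/12 = 1680/32760 = 2/39.
P(at least one) = 1 − 2/39 = 37/39.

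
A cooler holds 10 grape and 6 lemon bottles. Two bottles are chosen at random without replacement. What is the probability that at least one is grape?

P(no grape) = 6/16 × 5/15 = 30/240 = 1/8.
P(at least one) = 1 − 1/8 = 7/8.

7/8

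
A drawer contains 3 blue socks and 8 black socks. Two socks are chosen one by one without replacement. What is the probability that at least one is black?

P(no black) = 3/11 × 2/10 = 6/110 = 3/55.
P(at least one) = 1 − 3/55 = 52/55.

52/55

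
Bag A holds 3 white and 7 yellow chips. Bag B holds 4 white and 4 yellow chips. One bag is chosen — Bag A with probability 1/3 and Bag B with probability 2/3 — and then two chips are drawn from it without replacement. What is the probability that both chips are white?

52/315

From Bag A: P(both white) = (3/10)(2/9) = 1/15.
From Bag B: P(both white) = (4/8)(3/7) = 3/14.
Total probability = (1/3)(1/15) + (2/3)(3/14) = 52/315.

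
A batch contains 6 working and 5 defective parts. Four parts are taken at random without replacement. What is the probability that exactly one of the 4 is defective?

10/33

One ordering (defective drawn first) has probability 5/11 × 6/10 × 5/9 × 4/8 = 600/7920 = 5/66.
There are C(4,1) = 4 such orderings, each equally likely, so P = 4 × 5/66 = 10/33.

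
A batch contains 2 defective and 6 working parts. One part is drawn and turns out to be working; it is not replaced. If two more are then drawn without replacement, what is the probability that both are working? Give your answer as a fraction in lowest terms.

10/21

After the first draw, 5 of the remaining 7 parts are working.
P = 5/7 × 4/6 = 20/42 = 10/21.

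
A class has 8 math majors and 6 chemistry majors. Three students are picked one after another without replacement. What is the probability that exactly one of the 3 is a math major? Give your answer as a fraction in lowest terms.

One ordering (a math major drawn first) has probability 8/14 × 6/13 × 5/12 = 240/2184 = 10/91.
There are C(3,1) = 3 such orderings, each equally likely, so P = 3 × 10/91 = 30/91.

30/91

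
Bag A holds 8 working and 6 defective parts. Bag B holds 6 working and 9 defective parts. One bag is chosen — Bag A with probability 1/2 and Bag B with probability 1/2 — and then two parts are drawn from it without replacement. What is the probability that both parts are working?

41/182

From Bag A: P(both working) = (8/14)(7/13) = 4/13.
From Bag B: P(both working) = (6/15)(5/14) = 1/7.
Total probability = (1/2)(4/13) + (1/2)(1/7) = 41/182.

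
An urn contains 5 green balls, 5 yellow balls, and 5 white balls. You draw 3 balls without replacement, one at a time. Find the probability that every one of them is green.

P(every draw is green) = 5/15 × 4/14 × 3/13 = 60/2730 = 2/91.

2/91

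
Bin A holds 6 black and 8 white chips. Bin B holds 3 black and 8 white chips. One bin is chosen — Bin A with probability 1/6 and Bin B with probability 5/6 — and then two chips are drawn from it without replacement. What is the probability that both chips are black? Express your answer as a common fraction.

73/1001

From Bin A: P(both black) = (6/14)(5/13) = 15/91.
From Bin B: P(both black) = (3/11)(2/10) = 3/55.
Total probability = (1/6)(15/91) + (5/6)(3/55) = 73/1001.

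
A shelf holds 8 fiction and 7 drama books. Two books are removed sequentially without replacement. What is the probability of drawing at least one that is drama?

P(no drama) = 8/15 × 7/14 = 56/210 = 4/15.
P(at least one) = 1 − 4/15 = 11/15.

11/15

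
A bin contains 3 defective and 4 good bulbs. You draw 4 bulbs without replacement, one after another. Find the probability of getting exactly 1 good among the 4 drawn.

4/35

One ordering (good drawn first) has probability 4/7 × 3/6 × 2/5 × 1/4 = 24/840 = 1/35.
There are C(4,1) = 4 such orderings, each equally likely, so P = 4 × 1/35 = 4/35.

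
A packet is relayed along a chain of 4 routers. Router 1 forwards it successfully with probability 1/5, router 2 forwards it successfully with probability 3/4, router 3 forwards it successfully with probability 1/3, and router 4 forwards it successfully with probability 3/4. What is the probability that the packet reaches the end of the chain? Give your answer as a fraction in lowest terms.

Each stage is reached only if all earlier stages succeed, so
P = 1/5 × 3/4 × 1/3 × 3/4 = 9/240 = 3/80.

3/80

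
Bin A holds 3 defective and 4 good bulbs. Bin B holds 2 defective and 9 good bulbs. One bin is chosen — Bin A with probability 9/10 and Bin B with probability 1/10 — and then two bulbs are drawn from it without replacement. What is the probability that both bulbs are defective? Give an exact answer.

251/1925

From Bin A: P(both defective) = (3/7)(2/6) = 1/7.
From Bin B: P(both defective) = (2/11)(1/10) = 1/55.
Total probability = (9/10)(1/7) + (1/10)(1/55) = 251/1925.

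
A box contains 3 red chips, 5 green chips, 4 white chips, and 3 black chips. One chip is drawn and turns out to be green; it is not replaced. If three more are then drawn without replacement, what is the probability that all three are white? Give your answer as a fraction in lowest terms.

With the first chip removed, 4 white remain out of 14.
P = 4/14 × 3/13 × 2/12 = 24/2184 = 1/91.

1/91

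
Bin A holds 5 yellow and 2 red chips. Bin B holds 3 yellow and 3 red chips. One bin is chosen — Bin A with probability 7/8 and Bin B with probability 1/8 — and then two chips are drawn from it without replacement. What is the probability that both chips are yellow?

53/120

From Bin A: P(both yellow) = (5/7)(4/6) = 10/21.
From Bin B: P(both yellow) = (3/6)(2/5) = 1/5.
Total probability = (7/8)(10/21) + (1/8)(1/5) = 53/120.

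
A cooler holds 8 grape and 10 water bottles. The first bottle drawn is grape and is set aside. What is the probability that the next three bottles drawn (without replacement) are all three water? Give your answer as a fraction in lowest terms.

With the first bottle removed, 10 water remain out of 17.
P = 10/17 × 9/16 × 8/15 = 720/4080 = 3/17.

3/17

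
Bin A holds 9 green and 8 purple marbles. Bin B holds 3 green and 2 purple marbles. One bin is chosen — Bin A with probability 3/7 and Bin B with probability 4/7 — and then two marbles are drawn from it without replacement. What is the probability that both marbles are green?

339/1190

From Bin A: P(both green) = (9/17)(8/16) = 9/34.
From Bin B: P(both green) = (3/5)(2/4) = 3/10.
Total probability = (3/7)(9/34) + (4/7)(3/10) = 339/1190.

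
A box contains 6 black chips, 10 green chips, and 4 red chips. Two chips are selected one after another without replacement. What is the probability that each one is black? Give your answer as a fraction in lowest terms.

P(all black) = 6/20 × 5/19 = 30/380 = 3/38.

3/38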